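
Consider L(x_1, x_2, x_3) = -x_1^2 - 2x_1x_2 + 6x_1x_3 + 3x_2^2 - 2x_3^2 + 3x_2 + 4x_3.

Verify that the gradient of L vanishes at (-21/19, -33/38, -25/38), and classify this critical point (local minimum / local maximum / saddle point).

∇L = (-2x_1 - 2x_2 + 6x_3, -2x_1 + 6x_2 + 3, 6x_1 - 4x_3 + 4); substituting (-21/19, -33/38, -25/38) gives ∇L = (0, 0, 0), so (-21/19, -33/38, -25/38) is indeed a critical point.
The Hessian is constant: H = [[-2, -2, 6], [-2, 6, 0], [6, 0, -4]].
Leading principal minors: Δ₁ = -2, Δ₂ = -16, Δ₃ = -152.
The minors fit neither the all-positive nor the alternating-sign pattern, so H is indefinite: a saddle point.

saddle point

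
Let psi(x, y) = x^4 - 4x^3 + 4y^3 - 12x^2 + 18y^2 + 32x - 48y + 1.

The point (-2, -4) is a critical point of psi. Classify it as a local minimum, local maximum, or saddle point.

The mixed partial ∂²psi/∂x∂y is 0, so the Hessian at any point is diag(psi_xx, psi_yy) = diag(12(x^2 - 2x - 2), 12(2y + 3)).
At (-2, -4): H = diag(72, -60).
The eigenvalues have opposite signs, so H is indefinite: a saddle point.

saddle point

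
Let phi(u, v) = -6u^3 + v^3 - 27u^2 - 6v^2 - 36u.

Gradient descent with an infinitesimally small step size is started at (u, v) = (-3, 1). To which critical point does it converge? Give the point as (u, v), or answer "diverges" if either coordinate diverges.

phi is separable, so gradient descent decouples: u follows -∂phi/∂u, v follows -∂phi/∂v.
∂phi/∂u = -18(u + 1)(u + 2); at u=-3 this is -36, so u increases.
∂phi/∂v = 3v(v - 4); at v=1 this is -9, so v increases.
u converges to its nearest critical value -2 (a local min of the u-part); v converges to 4. The iterate converges to (-2, 4).

(-2, 4)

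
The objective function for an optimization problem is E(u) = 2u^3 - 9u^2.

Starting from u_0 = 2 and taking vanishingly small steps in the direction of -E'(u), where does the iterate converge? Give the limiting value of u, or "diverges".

E'(u) = 6u(u - 3), so E'(2) = -12.
Gradient descent moves in the -E' direction, i.e. u is increasing.
The nearest critical point in that direction is u = 3, where E'' = 18 > 0 (a local minimum). The iterate converges there.

3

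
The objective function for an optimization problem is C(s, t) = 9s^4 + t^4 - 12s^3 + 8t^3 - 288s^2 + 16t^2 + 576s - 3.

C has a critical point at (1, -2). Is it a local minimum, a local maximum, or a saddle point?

local maximum

The mixed partial ∂²C/∂s∂t is 0, so the Hessian at any point is diag(C_ss, C_tt) = diag(36(3s^2 - 2s - 16), 4(3t^2 + 12t + 8)).
At (1, -2): H = diag(-540, -16).
Both eigenvalues are negative, so H is negative definite: a local maximum.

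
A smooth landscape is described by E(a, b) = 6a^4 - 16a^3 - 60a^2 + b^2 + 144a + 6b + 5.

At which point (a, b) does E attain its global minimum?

(-2, -3)

E(a,b) separates as P(a) + Q(b) + 5, so its minimum is min P + min Q + 5.
P'(a) = 24(a - 3)(a - 1)(a + 2) vanishes at a ∈ {-2, 1, 3}; Q'(b) = 2b + 6 vanishes at b ∈ {-3}.
Local minima of P (where P''>0): P(-2)=-304, P(3)=-54. Local minima of Q: Q(-3)=-9.
So the global minimum of E is P(-2) + Q(-3) + 5 = -304 − 9 + 5 = -308, attained at (-2, -3).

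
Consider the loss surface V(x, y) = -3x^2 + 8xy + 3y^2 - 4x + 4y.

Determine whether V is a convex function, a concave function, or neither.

V is quadratic, so its Hessian is the constant matrix H = [[-6, 8], [8, 6]].
det(H) = -100, tr(H) = 0.
det(H) < 0, so H is indefinite: neither convex nor concave.

neither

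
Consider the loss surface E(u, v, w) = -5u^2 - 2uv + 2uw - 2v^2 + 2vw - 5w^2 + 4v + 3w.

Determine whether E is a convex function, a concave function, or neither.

E is quadratic, so its Hessian is the constant matrix H = [[-10, -2, 2], [-2, -4, 2], [2, 2, -10]].
Leading principal minors: -10, 36, -320.
Signs alternate −, +, − ⇒ H ≺ 0 ⇒ concave.

concave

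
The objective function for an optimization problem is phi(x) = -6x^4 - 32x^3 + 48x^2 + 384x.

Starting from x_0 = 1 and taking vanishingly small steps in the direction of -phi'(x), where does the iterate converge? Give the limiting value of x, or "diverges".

-2

phi'(x) = -24(x - 2)(x + 2)(x + 4), so phi'(1) = 360.
Gradient descent moves in the -phi' direction, i.e. x is decreasing.
The nearest critical point in that direction is x = -2, where phi'' = 192 > 0 (a local minimum). The iterate converges there.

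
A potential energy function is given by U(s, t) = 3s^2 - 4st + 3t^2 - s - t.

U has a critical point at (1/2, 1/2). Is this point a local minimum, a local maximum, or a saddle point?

The Hessian of U is constant: H = [[6, -4], [-4, 6]].
det(H) = 6·6 − (-4)² = 20.
det(H) > 0 and tr(H) = 12 > 0, so H is positive definite and the point is a local minimum.

local minimum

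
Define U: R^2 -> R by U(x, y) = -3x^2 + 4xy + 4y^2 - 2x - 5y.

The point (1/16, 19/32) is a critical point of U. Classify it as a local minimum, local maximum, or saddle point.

saddle point

The Hessian of U is constant: H = [[-6, 4], [4, 8]].
det(H) = (-6)·8 − 4² = -64.
Since det(H) < 0, H is indefinite and the critical point is a saddle point.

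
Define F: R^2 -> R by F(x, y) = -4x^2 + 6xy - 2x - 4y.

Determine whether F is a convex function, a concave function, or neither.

neither

F is quadratic, so its Hessian is the constant matrix H = [[-8, 6], [6, 0]].
det(H) = -36, tr(H) = -8.
det(H) < 0, so H is indefinite: neither convex nor concave.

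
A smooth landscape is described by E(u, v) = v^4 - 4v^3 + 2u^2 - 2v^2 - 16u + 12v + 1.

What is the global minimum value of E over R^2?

-40

E(u,v) separates as P(u) + Q(v) + 1, so its minimum is min P + min Q + 1.
P'(u) = 4u - 16 vanishes at u ∈ {4}; Q'(v) = 4(v - 3)(v - 1)(v + 1) vanishes at v ∈ {-1, 1, 3}.
Local minima of P (where P''>0): P(4)=-32. Local minima of Q: Q(-1)=-9, Q(3)=-9.
So the global minimum of E is P(4) + Q(-1) + 1 = -32 − 9 + 1 = -40, attained at (4, -1).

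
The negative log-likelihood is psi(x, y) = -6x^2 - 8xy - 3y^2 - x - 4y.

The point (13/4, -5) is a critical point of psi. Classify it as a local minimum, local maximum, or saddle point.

local maximum

The Hessian of psi is constant: H = [[-12, -8], [-8, -6]].
det(H) = (-12)·(-6) − (-8)² = 8.
det(H) > 0 and tr(H) = -18 < 0, so H is negative definite and the point is a local maximum.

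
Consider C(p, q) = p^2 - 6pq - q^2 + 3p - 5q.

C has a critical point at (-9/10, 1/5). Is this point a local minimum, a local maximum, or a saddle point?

The Hessian of C is constant: H = [[2, -6], [-6, -2]].
det(H) = 2·(-2) − (-6)² = -40.
Since det(H) < 0, H is indefinite and the critical point is a saddle point.

saddle point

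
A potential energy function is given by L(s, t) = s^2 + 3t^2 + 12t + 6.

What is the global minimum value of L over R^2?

L(s,t) separates as P(s) + Q(t) + 6, so its minimum is min P + min Q + 6.
P'(s) = 2s vanishes at s ∈ {0}; Q'(t) = 6(t + 2) vanishes at t ∈ {-2}.
Local minima of P (where P''>0): P(0)=0. Local minima of Q: Q(-2)=-12.
So the global minimum of L is P(0) + Q(-2) + 6 = 0 − 12 + 6 = -6, attained at (0, -2).

-6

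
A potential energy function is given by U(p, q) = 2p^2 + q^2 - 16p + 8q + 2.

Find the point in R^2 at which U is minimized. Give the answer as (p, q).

U(p,q) separates as A(p) + B(q) + 2, so its minimum is min A + min B + 2.
A'(p) = 4p - 16 vanishes at p ∈ {4}; B'(q) = 2q + 8 vanishes at q ∈ {-4}.
Local minima of A (where A''>0): A(4)=-32. Local minima of B: B(-4)=-16.
So the global minimum of U is A(4) + B(-4) + 2 = -32 − 16 + 2 = -46, attained at (4, -4).

(4, -4)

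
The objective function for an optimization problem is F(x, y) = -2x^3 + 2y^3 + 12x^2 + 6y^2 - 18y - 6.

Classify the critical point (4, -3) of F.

local maximum

The mixed partial ∂²F/∂x∂y is 0, so the Hessian at any point is diag(F_xx, F_yy) = diag(12(-x + 2), 12(y + 1)).
At (4, -3): H = diag(-24, -24).
Both eigenvalues are negative, so H is negative definite: a local maximum.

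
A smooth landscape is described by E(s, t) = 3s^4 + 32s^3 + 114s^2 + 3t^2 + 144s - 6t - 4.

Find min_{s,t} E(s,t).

-66

E(s,t) separates as P(s) + Q(t) − 4, so its minimum is min P + min Q − 4.
P'(s) = 12(s + 1)(s + 3)(s + 4) vanishes at s ∈ {-4, -3, -1}; Q'(t) = 6(t - 1) vanishes at t ∈ {1}.
Local minima of P (where P''>0): P(-4)=-32, P(-1)=-59. Local minima of Q: Q(1)=-3.
So the global minimum of E is P(-1) + Q(1) − 4 = -59 − 3 − 4 = -66, attained at (-1, 1).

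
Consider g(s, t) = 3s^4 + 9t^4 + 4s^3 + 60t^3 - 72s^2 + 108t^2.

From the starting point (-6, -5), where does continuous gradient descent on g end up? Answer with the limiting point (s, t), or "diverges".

g is separable, so gradient descent decouples: s follows -∂g/∂s, t follows -∂g/∂t.
∂g/∂s = 12s(s - 3)(s + 4); at s=-6 this is -1296, so s increases.
∂g/∂t = 36t(t + 2)(t + 3); at t=-5 this is -1080, so t increases.
s converges to its nearest critical value -4 (a local min of the s-part); t converges to -3. The iterate converges to (-4, -3).

(-4, -3)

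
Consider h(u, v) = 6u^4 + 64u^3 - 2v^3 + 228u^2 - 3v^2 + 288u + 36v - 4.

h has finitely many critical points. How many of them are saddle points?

3

h separates as a function of u plus a function of v, so ∇h=0 decouples.
∂h/∂u = 24(u + 1)(u + 3)(u + 4) = 0 at u ∈ {-4, -3, -1}; ∂h/∂v = -6(v - 2)(v + 3) = 0 at v ∈ {-3, 2}.
The Hessian is diagonal: diag(h_uu, h_vv). Second derivatives: h_uu(-4)=72, h_uu(-3)=-48, h_uu(-1)=144; h_vv(-3)=30, h_vv(2)=-30.
Saddle points occur where the two diagonal entries have opposite signs: (-4, 2), (-3, -3), (-1, 2). Count: 3.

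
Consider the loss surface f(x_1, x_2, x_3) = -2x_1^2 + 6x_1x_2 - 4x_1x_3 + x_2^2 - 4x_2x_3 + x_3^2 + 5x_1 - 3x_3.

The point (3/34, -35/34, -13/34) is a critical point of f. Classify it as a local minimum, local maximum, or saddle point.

saddle point

The Hessian is constant: H = [[-4, 6, -4], [6, 2, -4], [-4, -4, 2]].
Leading principal minors: Δ₁ = -4, Δ₂ = -44, Δ₃ = 136.
The minors fit neither the all-positive nor the alternating-sign pattern, so H is indefinite: a saddle point.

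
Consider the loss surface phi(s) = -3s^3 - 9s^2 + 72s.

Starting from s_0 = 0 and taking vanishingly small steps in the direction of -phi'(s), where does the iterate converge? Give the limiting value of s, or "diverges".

phi'(s) = -9(s - 2)(s + 4), so phi'(0) = 72.
Gradient descent moves in the -phi' direction, i.e. s is decreasing.
The nearest critical point in that direction is s = -4, where phi'' = 54 > 0 (a local minimum). The iterate converges there.

-4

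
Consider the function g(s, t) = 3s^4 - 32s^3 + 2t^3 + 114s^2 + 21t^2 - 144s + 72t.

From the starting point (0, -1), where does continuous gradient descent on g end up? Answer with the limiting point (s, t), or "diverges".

(1, -3)

g is separable, so gradient descent decouples: s follows -∂g/∂s, t follows -∂g/∂t.
∂g/∂s = 12(s - 4)(s - 3)(s - 1); at s=0 this is -144, so s increases.
∂g/∂t = 6(t + 3)(t + 4); at t=-1 this is 36, so t decreases.
s converges to its nearest critical value 1 (a local min of the s-part); t converges to -3. The iterate converges to (1, -3).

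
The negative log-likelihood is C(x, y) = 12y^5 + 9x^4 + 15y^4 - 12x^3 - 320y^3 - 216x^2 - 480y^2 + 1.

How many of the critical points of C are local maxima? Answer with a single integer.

C separates as a function of x plus a function of y, so ∇C=0 decouples.
∂C/∂x = 36x(x - 4)(x + 3) = 0 at x ∈ {-3, 0, 4}; ∂C/∂y = 60y(y - 4)(y + 1)(y + 4) = 0 at y ∈ {-4, -1, 0, 4}.
The Hessian is diagonal: diag(C_xx, C_yy). Second derivatives: C_xx(-3)=756, C_xx(0)=-432, C_xx(4)=1008; C_yy(-4)=-5760, C_yy(-1)=900, C_yy(0)=-960, C_yy(4)=9600.
Local maxima occur where both diagonal entries negative: (0, -4), (0, 0). Count: 2.

2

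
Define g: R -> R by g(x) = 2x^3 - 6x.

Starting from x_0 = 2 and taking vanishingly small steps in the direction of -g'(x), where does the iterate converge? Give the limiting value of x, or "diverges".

1

g'(x) = 6(x - 1)(x + 1), so g'(2) = 18.
Gradient descent moves in the -g' direction, i.e. x is decreasing.
The nearest critical point in that direction is x = 1, where g'' = 12 > 0 (a local minimum). The iterate converges there.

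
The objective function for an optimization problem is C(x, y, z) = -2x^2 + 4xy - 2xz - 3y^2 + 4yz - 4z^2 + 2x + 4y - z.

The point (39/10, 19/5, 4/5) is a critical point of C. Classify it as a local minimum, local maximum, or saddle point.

local maximum

The Hessian is constant: H = [[-4, 4, -2], [4, -6, 4], [-2, 4, -8]].
Leading principal minors: Δ₁ = -4, Δ₂ = 8, Δ₃ = -40.
The minors alternate sign starting negative (−, +, −), so H is negative definite: a local maximum.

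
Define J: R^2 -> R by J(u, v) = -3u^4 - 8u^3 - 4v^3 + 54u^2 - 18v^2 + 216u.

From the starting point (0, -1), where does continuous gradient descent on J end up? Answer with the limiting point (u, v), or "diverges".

J is separable, so gradient descent decouples: u follows -∂J/∂u, v follows -∂J/∂v.
∂J/∂u = -12(u - 3)(u + 2)(u + 3); at u=0 this is 216, so u decreases.
∂J/∂v = -12v(v + 3); at v=-1 this is 24, so v decreases.
u converges to its nearest critical value -2 (a local min of the u-part); v converges to -3. The iterate converges to (-2, -3).

(-2, -3)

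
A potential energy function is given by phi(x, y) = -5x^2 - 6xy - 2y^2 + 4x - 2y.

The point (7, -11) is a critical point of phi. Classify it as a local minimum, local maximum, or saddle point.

local maximum

The Hessian of phi is constant: H = [[-10, -6], [-6, -4]].
det(H) = (-10)·(-4) − (-6)² = 4.
det(H) > 0 and tr(H) = -14 < 0, so H is negative definite and the point is a local maximum.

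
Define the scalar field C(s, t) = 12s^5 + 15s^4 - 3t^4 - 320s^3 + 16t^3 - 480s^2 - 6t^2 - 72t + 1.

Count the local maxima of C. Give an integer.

C separates as a function of s plus a function of t, so ∇C=0 decouples.
∂C/∂s = 60s(s - 4)(s + 1)(s + 4) = 0 at s ∈ {-4, -1, 0, 4}; ∂C/∂t = -12(t - 3)(t - 2)(t + 1) = 0 at t ∈ {-1, 2, 3}.
The Hessian is diagonal: diag(C_ss, C_tt). Second derivatives: C_ss(-4)=-5760, C_ss(-1)=900, C_ss(0)=-960, C_ss(4)=9600; C_tt(-1)=-144, C_tt(2)=36, C_tt(3)=-48.
Local maxima occur where both diagonal entries negative: (-4, -1), (-4, 3), (0, -1), (0, 3). Count: 4.

4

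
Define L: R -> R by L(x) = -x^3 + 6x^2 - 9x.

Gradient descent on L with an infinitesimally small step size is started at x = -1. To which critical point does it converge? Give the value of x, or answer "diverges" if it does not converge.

1

L'(x) = -3(x - 3)(x - 1), so L'(-1) = -24.
Gradient descent moves in the -L' direction, i.e. x is increasing.
The nearest critical point in that direction is x = 1, where L'' = 6 > 0 (a local minimum). The iterate converges there.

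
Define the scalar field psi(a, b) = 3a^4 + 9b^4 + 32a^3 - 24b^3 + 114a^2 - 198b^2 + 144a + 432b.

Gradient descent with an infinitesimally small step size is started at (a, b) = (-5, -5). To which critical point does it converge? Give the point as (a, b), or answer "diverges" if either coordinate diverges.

psi is separable, so gradient descent decouples: a follows -∂psi/∂a, b follows -∂psi/∂b.
∂psi/∂a = 12(a + 1)(a + 3)(a + 4); at a=-5 this is -96, so a increases.
∂psi/∂b = 36(b - 4)(b - 1)(b + 3); at b=-5 this is -3888, so b increases.
a converges to its nearest critical value -4 (a local min of the a-part); b converges to -3. The iterate converges to (-4, -3).

(-4, -3)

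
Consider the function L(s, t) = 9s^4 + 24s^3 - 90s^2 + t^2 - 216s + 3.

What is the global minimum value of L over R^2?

-453

L(s,t) separates as P(s) + Q(t) + 3, so its minimum is min P + min Q + 3.
P'(s) = 36(s - 2)(s + 1)(s + 3) vanishes at s ∈ {-3, -1, 2}; Q'(t) = 2t vanishes at t ∈ {0}.
Local minima of P (where P''>0): P(-3)=-81, P(2)=-456. Local minima of Q: Q(0)=0.
So the global minimum of L is P(2) + Q(0) + 3 = -456 + 0 + 3 = -453, attained at (2, 0).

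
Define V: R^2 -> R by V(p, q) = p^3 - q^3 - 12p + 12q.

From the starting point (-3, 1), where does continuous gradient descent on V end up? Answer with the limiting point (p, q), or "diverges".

V is separable, so gradient descent decouples: p follows -∂V/∂p, q follows -∂V/∂q.
∂V/∂p = 3(p - 2)(p + 2); at p=-3 this is 15, so p decreases.
∂V/∂q = -3(q - 2)(q + 2); at q=1 this is 9, so q decreases.
The p-coordinate has no critical point in that direction and runs off to infinity.

diverges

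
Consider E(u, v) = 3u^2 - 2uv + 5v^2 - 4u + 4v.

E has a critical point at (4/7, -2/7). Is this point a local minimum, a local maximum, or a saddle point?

local minimum

The Hessian of E is constant: H = [[6, -2], [-2, 10]].
det(H) = 6·10 − (-2)² = 56.
det(H) > 0 and tr(H) = 16 > 0, so H is positive definite and the point is a local minimum.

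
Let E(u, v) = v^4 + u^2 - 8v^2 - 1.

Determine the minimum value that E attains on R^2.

E(u,v) separates as P(u) + Q(v) − 1, so its minimum is min P + min Q − 1.
P'(u) = 2u vanishes at u ∈ {0}; Q'(v) = 4v(v - 2)(v + 2) vanishes at v ∈ {-2, 0, 2}.
Local minima of P (where P''>0): P(0)=0. Local minima of Q: Q(-2)=-16, Q(2)=-16.
So the global minimum of E is P(0) + Q(-2) − 1 = 0 − 16 − 1 = -17, attained at (0, -2).

-17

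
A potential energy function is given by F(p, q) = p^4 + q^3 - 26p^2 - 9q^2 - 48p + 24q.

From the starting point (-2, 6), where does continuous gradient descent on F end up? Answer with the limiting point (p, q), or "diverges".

F is separable, so gradient descent decouples: p follows -∂F/∂p, q follows -∂F/∂q.
∂F/∂p = 4(p - 4)(p + 1)(p + 3); at p=-2 this is 24, so p decreases.
∂F/∂q = 3(q - 4)(q - 2); at q=6 this is 24, so q decreases.
p converges to its nearest critical value -3 (a local min of the p-part); q converges to 4. The iterate converges to (-3, 4).

(-3, 4)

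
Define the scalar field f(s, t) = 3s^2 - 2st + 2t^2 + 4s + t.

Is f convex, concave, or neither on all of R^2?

f is quadratic, so its Hessian is the constant matrix H = [[6, -2], [-2, 4]].
det(H) = 20, tr(H) = 10.
det(H) > 0 and tr(H) > 0, so H is positive definite everywhere: convex.

convex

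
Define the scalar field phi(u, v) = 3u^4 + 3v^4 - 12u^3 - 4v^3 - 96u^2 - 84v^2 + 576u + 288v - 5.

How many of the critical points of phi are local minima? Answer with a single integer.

phi separates as a function of u plus a function of v, so ∇phi=0 decouples.
∂phi/∂u = 12(u - 4)(u - 3)(u + 4) = 0 at u ∈ {-4, 3, 4}; ∂phi/∂v = 12(v - 3)(v - 2)(v + 4) = 0 at v ∈ {-4, 2, 3}.
The Hessian is diagonal: diag(phi_uu, phi_vv). Second derivatives: phi_uu(-4)=672, phi_uu(3)=-84, phi_uu(4)=96; phi_vv(-4)=504, phi_vv(2)=-72, phi_vv(3)=84.
Local minima occur where both diagonal entries positive: (-4, -4), (-4, 3), (4, -4), (4, 3). Count: 4.

4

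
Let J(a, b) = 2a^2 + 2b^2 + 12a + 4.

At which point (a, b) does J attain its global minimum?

(-3, 0)

J(a,b) separates as P(a) + Q(b) + 4, so its minimum is min P + min Q + 4.
P'(a) = 4a + 12 vanishes at a ∈ {-3}; Q'(b) = 4b vanishes at b ∈ {0}.
Local minima of P (where P''>0): P(-3)=-18. Local minima of Q: Q(0)=0.
So the global minimum of J is P(-3) + Q(0) + 4 = -18 + 0 + 4 = -14, attained at (-3, 0).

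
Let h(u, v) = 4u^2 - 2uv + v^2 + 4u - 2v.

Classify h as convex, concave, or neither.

h is quadratic, so its Hessian is the constant matrix H = [[8, -2], [-2, 2]].
det(H) = 12, tr(H) = 10.
det(H) > 0 and tr(H) > 0, so H is positive definite everywhere: convex.

convex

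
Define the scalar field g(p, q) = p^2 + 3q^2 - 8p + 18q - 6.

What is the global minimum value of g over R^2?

g(p,q) separates as A(p) + B(q) − 6, so its minimum is min A + min B − 6.
A'(p) = 2p - 8 vanishes at p ∈ {4}; B'(q) = 6q + 18 vanishes at q ∈ {-3}.
Local minima of A (where A''>0): A(4)=-16. Local minima of B: B(-3)=-27.
So the global minimum of g is A(4) + B(-3) − 6 = -16 − 27 − 6 = -49, attained at (4, -3).

-49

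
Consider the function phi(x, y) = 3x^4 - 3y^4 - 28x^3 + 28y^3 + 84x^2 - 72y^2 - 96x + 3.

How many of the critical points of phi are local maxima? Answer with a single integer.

2

phi separates as a function of x plus a function of y, so ∇phi=0 decouples.
∂phi/∂x = 12(x - 4)(x - 2)(x - 1) = 0 at x ∈ {1, 2, 4}; ∂phi/∂y = -12y(y - 4)(y - 3) = 0 at y ∈ {0, 3, 4}.
The Hessian is diagonal: diag(phi_xx, phi_yy). Second derivatives: phi_xx(1)=36, phi_xx(2)=-24, phi_xx(4)=72; phi_yy(0)=-144, phi_yy(3)=36, phi_yy(4)=-48.
Local maxima occur where both diagonal entries negative: (2, 0), (2, 4). Count: 2.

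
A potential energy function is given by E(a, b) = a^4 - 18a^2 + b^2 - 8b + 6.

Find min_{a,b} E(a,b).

E(a,b) separates as P(a) + Q(b) + 6, so its minimum is min P + min Q + 6.
P'(a) = 4a(a - 3)(a + 3) vanishes at a ∈ {-3, 0, 3}; Q'(b) = 2b - 8 vanishes at b ∈ {4}.
Local minima of P (where P''>0): P(-3)=-81, P(3)=-81. Local minima of Q: Q(4)=-16.
So the global minimum of E is P(-3) + Q(4) + 6 = -81 − 16 + 6 = -91, attained at (-3, 4).

-91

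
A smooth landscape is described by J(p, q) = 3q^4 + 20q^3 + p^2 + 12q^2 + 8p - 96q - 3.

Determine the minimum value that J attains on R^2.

-80

J(p,q) separates as A(p) + B(q) − 3, so its minimum is min A + min B − 3.
A'(p) = 2p + 8 vanishes at p ∈ {-4}; B'(q) = 12(q - 1)(q + 2)(q + 4) vanishes at q ∈ {-4, -2, 1}.
Local minima of A (where A''>0): A(-4)=-16. Local minima of B: B(-4)=64, B(1)=-61.
So the global minimum of J is A(-4) + B(1) − 3 = -16 − 61 − 3 = -80, attained at (-4, 1).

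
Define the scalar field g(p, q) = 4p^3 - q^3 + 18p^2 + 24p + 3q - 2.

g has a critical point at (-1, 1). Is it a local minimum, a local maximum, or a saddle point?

saddle point

The mixed partial ∂²g/∂p∂q is 0, so the Hessian at any point is diag(g_pp, g_qq) = diag(12(2p + 3), -6q).
At (-1, 1): H = diag(12, -6).
The eigenvalues have opposite signs, so H is indefinite: a saddle point.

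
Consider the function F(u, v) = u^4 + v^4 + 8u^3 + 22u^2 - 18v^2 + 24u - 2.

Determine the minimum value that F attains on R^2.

-92

F(u,v) separates as P(u) + Q(v) − 2, so its minimum is min P + min Q − 2.
P'(u) = 4(u + 1)(u + 2)(u + 3) vanishes at u ∈ {-3, -2, -1}; Q'(v) = 4v(v - 3)(v + 3) vanishes at v ∈ {-3, 0, 3}.
Local minima of P (where P''>0): P(-3)=-9, P(-1)=-9. Local minima of Q: Q(-3)=-81, Q(3)=-81.
So the global minimum of F is P(-3) + Q(-3) − 2 = -9 − 81 − 2 = -92, attained at (-3, -3).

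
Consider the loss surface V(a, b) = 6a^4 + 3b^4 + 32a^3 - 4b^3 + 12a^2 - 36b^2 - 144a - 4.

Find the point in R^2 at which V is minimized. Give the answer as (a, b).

(1, 3)

V(a,b) separates as P(a) + Q(b) − 4, so its minimum is min P + min Q − 4.
P'(a) = 24(a - 1)(a + 2)(a + 3) vanishes at a ∈ {-3, -2, 1}; Q'(b) = 12b(b - 3)(b + 2) vanishes at b ∈ {-2, 0, 3}.
Local minima of P (where P''>0): P(-3)=162, P(1)=-94. Local minima of Q: Q(-2)=-64, Q(3)=-189.
So the global minimum of V is P(1) + Q(3) − 4 = -94 − 189 − 4 = -287, attained at (1, 3).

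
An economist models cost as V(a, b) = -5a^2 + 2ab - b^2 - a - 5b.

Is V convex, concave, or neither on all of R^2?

concave

V is quadratic, so its Hessian is the constant matrix H = [[-10, 2], [2, -2]].
det(H) = 16, tr(H) = -12.
det(H) > 0 and tr(H) < 0, so H is negative definite everywhere: concave.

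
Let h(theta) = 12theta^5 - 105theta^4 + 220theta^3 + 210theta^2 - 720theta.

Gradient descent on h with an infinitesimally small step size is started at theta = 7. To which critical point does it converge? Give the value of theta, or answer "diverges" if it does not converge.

4

h'(theta) = 60(theta - 4)(theta - 3)(theta - 1)(theta + 1), so h'(7) = 34560.
Gradient descent moves in the -h' direction, i.e. theta is decreasing.
The nearest critical point in that direction is theta = 4, where h'' = 900 > 0 (a local minimum). The iterate converges there.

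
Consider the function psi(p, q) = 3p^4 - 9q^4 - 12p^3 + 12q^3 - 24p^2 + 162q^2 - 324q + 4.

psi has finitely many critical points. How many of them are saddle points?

psi separates as a function of p plus a function of q, so ∇psi=0 decouples.
∂psi/∂p = 12p(p - 4)(p + 1) = 0 at p ∈ {-1, 0, 4}; ∂psi/∂q = -36(q - 3)(q - 1)(q + 3) = 0 at q ∈ {-3, 1, 3}.
The Hessian is diagonal: diag(psi_pp, psi_qq). Second derivatives: psi_pp(-1)=60, psi_pp(0)=-48, psi_pp(4)=240; psi_qq(-3)=-864, psi_qq(1)=288, psi_qq(3)=-432.
Saddle points occur where the two diagonal entries have opposite signs: (-1, -3), (-1, 3), (0, 1), (4, -3), (4, 3). Count: 5.

5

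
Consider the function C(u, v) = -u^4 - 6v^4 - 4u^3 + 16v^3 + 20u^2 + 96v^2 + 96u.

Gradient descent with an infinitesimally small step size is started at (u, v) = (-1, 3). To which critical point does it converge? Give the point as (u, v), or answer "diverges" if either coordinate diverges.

(-2, 0)

C is separable, so gradient descent decouples: u follows -∂C/∂u, v follows -∂C/∂v.
∂C/∂u = -4(u - 3)(u + 2)(u + 4); at u=-1 this is 48, so u decreases.
∂C/∂v = -24v(v - 4)(v + 2); at v=3 this is 360, so v decreases.
u converges to its nearest critical value -2 (a local min of the u-part); v converges to 0. The iterate converges to (-2, 0).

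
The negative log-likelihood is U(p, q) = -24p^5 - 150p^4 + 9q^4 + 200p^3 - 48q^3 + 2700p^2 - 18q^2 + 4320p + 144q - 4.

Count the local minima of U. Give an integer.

4

U separates as a function of p plus a function of q, so ∇U=0 decouples.
∂U/∂p = -120(p - 3)(p + 1)(p + 3)(p + 4) = 0 at p ∈ {-4, -3, -1, 3}; ∂U/∂q = 36(q - 4)(q - 1)(q + 1) = 0 at q ∈ {-1, 1, 4}.
The Hessian is diagonal: diag(U_pp, U_qq). Second derivatives: U_pp(-4)=2520, U_pp(-3)=-1440, U_pp(-1)=2880, U_pp(3)=-20160; U_qq(-1)=360, U_qq(1)=-216, U_qq(4)=540.
Local minima occur where both diagonal entries positive: (-4, -1), (-4, 4), (-1, -1), (-1, 4). Count: 4.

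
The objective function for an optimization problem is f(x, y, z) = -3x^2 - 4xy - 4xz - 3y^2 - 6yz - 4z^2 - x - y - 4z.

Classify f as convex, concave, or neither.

f is quadratic, so its Hessian is the constant matrix H = [[-6, -4, -4], [-4, -6, -6], [-4, -6, -8]].
Leading principal minors: -6, 20, -40.
Signs alternate −, +, − ⇒ H ≺ 0 ⇒ concave.

concave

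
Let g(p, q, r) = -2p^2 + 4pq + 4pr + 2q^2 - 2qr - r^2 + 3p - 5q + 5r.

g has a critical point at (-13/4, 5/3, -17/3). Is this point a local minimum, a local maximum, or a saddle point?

The Hessian is constant: H = [[-4, 4, 4], [4, 4, -2], [4, -2, -2]].
Leading principal minors: Δ₁ = -4, Δ₂ = -32, Δ₃ = -48.
The minors fit neither the all-positive nor the alternating-sign pattern, so H is indefinite: a saddle point.

saddle point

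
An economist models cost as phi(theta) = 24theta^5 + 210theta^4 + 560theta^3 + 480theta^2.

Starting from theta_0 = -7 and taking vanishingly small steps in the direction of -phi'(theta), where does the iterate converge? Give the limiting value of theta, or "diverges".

phi'(theta) = 120theta(theta + 1)(theta + 2)(theta + 4), so phi'(-7) = 75600.
Gradient descent moves in the -phi' direction, i.e. theta is decreasing.
There is no critical point below theta=-7, and phi' keeps the same sign, so the iterate runs off to −∞.

diverges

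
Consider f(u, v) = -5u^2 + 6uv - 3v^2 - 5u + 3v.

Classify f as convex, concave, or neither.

f is quadratic, so its Hessian is the constant matrix H = [[-10, 6], [6, -6]].
det(H) = 24, tr(H) = -16.
det(H) > 0 and tr(H) < 0, so H is negative definite everywhere: concave.

concave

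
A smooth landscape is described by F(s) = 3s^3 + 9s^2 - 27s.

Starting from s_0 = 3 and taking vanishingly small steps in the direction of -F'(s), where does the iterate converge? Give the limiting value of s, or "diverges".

1

F'(s) = 9(s - 1)(s + 3), so F'(3) = 108.
Gradient descent moves in the -F' direction, i.e. s is decreasing.
The nearest critical point in that direction is s = 1, where F'' = 36 > 0 (a local minimum). The iterate converges there.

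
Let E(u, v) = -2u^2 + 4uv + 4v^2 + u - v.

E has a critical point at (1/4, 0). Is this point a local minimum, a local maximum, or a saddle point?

saddle point

The Hessian of E is constant: H = [[-4, 4], [4, 8]].
det(H) = (-4)·8 − 4² = -48.
Since det(H) < 0, H is indefinite and the critical point is a saddle point.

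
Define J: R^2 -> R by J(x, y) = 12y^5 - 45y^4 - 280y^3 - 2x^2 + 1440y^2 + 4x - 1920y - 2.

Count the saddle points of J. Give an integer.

J separates as a function of x plus a function of y, so ∇J=0 decouples.
∂J/∂x = -4(x - 1) = 0 at x ∈ {1}; ∂J/∂y = 60(y - 4)(y - 2)(y - 1)(y + 4) = 0 at y ∈ {-4, 1, 2, 4}.
The Hessian is diagonal: diag(J_xx, J_yy). Second derivatives: J_xx(1)=-4; J_yy(-4)=-14400, J_yy(1)=900, J_yy(2)=-720, J_yy(4)=2880.
Saddle points occur where the two diagonal entries have opposite signs: (1, 1), (1, 4). Count: 2.

2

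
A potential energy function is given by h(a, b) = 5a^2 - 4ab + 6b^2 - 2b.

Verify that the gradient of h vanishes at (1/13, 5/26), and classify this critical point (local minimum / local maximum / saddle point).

local minimum

∇h = (10a - 4b, -4a + 12b - 2); substituting (1/13, 5/26) gives ∇h = (0, 0), so (1/13, 5/26) is indeed a critical point.
The Hessian of h is constant: H = [[10, -4], [-4, 12]].
det(H) = 10·12 − (-4)² = 104.
det(H) > 0 and tr(H) = 22 > 0, so H is positive definite and the point is a local minimum.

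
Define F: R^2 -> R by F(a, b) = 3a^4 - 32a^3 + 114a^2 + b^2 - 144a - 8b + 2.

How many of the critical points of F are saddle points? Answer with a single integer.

1

F separates as a function of a plus a function of b, so ∇F=0 decouples.
∂F/∂a = 12(a - 4)(a - 3)(a - 1) = 0 at a ∈ {1, 3, 4}; ∂F/∂b = 2(b - 4) = 0 at b ∈ {4}.
The Hessian is diagonal: diag(F_aa, F_bb). Second derivatives: F_aa(1)=72, F_aa(3)=-24, F_aa(4)=36; F_bb(4)=2.
Saddle points occur where the two diagonal entries have opposite signs: (3, 4). Count: 1.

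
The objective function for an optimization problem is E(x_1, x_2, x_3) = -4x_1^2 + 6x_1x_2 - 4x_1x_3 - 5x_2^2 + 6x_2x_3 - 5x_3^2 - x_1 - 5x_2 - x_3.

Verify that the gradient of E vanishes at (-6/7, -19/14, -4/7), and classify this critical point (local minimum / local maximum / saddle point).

∇E = (-8x_1 + 6x_2 - 4x_3 - 1, 6x_1 - 10x_2 + 6x_3 - 5, -4x_1 + 6x_2 - 10x_3 - 1); substituting (-6/7, -19/14, -4/7) gives ∇E = (0, 0, 0), so (-6/7, -19/14, -4/7) is indeed a critical point.
The Hessian is constant: H = [[-8, 6, -4], [6, -10, 6], [-4, 6, -10]].
Leading principal minors: Δ₁ = -8, Δ₂ = 44, Δ₃ = -280.
The minors alternate sign starting negative (−, +, −), so H is negative definite: a local maximum.

local maximum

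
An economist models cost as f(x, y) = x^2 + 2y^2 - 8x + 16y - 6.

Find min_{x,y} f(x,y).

-54

f(x,y) separates as P(x) + Q(y) − 6, so its minimum is min P + min Q − 6.
P'(x) = 2x - 8 vanishes at x ∈ {4}; Q'(y) = 4y + 16 vanishes at y ∈ {-4}.
Local minima of P (where P''>0): P(4)=-16. Local minima of Q: Q(-4)=-32.
So the global minimum of f is P(4) + Q(-4) − 6 = -16 − 32 − 6 = -54, attained at (4, -4).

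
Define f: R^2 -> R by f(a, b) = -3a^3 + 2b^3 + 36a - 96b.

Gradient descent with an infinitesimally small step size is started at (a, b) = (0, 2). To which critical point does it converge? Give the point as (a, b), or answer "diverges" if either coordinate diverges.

(-2, 4)

f is separable, so gradient descent decouples: a follows -∂f/∂a, b follows -∂f/∂b.
∂f/∂a = -9(a - 2)(a + 2); at a=0 this is 36, so a decreases.
∂f/∂b = 6(b - 4)(b + 4); at b=2 this is -72, so b increases.
a converges to its nearest critical value -2 (a local min of the a-part); b converges to 4. The iterate converges to (-2, 4).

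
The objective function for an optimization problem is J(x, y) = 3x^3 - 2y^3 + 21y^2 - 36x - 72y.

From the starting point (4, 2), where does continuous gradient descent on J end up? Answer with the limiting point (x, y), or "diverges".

J is separable, so gradient descent decouples: x follows -∂J/∂x, y follows -∂J/∂y.
∂J/∂x = 9(x - 2)(x + 2); at x=4 this is 108, so x decreases.
∂J/∂y = -6(y - 4)(y - 3); at y=2 this is -12, so y increases.
x converges to its nearest critical value 2 (a local min of the x-part); y converges to 3. The iterate converges to (2, 3).

(2, 3)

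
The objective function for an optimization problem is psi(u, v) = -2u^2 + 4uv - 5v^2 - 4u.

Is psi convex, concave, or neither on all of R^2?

psi is quadratic, so its Hessian is the constant matrix H = [[-4, 4], [4, -10]].
det(H) = 24, tr(H) = -14.
det(H) > 0 and tr(H) < 0, so H is negative definite everywhere: concave.

concave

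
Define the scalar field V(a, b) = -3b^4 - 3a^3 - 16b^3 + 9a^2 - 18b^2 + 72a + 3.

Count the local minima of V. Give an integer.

1

V separates as a function of a plus a function of b, so ∇V=0 decouples.
∂V/∂a = -9(a - 4)(a + 2) = 0 at a ∈ {-2, 4}; ∂V/∂b = -12b(b + 1)(b + 3) = 0 at b ∈ {-3, -1, 0}.
The Hessian is diagonal: diag(V_aa, V_bb). Second derivatives: V_aa(-2)=54, V_aa(4)=-54; V_bb(-3)=-72, V_bb(-1)=24, V_bb(0)=-36.
Local minima occur where both diagonal entries positive: (-2, -1). Count: 1.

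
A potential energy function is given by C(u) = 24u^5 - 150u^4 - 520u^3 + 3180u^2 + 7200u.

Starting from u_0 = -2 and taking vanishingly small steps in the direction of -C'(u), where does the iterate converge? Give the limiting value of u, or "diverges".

-1

C'(u) = 120(u - 5)(u - 4)(u + 1)(u + 3), so C'(-2) = -5040.
Gradient descent moves in the -C' direction, i.e. u is increasing.
The nearest critical point in that direction is u = -1, where C'' = 7200 > 0 (a local minimum). The iterate converges there.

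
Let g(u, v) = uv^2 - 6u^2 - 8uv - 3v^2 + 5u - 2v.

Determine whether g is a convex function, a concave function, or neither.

The term uv^2 is cubic, so the Hessian is not constant.
∂²g/∂v² = 2u - 6, which takes both signs as u varies (negative for sufficiently negative u). A diagonal entry of the Hessian changing sign means the Hessian is neither positive- nor negative-semidefinite on all of R^2.

neither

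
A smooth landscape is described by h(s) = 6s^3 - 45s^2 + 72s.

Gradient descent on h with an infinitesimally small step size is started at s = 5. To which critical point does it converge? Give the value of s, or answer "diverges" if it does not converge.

h'(s) = 18(s - 4)(s - 1), so h'(5) = 72.
Gradient descent moves in the -h' direction, i.e. s is decreasing.
The nearest critical point in that direction is s = 4, where h'' = 54 > 0 (a local minimum). The iterate converges there.

4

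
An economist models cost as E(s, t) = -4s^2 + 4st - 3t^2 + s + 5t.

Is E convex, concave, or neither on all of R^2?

concave

E is quadratic, so its Hessian is the constant matrix H = [[-8, 4], [4, -6]].
det(H) = 32, tr(H) = -14.
det(H) > 0 and tr(H) < 0, so H is negative definite everywhere: concave.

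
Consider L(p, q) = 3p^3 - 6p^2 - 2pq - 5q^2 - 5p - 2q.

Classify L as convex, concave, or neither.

neither

The term 3p^3 is cubic, so the Hessian is not constant.
∂²L/∂p² = 18p - 12, which takes both signs as p varies (negative for sufficiently negative p). A diagonal entry of the Hessian changing sign means the Hessian is neither positive- nor negative-semidefinite on all of R^2.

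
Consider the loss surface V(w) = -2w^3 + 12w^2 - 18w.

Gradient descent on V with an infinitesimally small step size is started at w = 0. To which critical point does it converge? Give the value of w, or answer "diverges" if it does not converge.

1

V'(w) = -6(w - 3)(w - 1), so V'(0) = -18.
Gradient descent moves in the -V' direction, i.e. w is increasing.
The nearest critical point in that direction is w = 1, where V'' = 12 > 0 (a local minimum). The iterate converges there.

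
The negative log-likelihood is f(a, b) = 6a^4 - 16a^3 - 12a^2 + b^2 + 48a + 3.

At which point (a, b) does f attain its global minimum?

f(a,b) separates as P(a) + Q(b) + 3, so its minimum is min P + min Q + 3.
P'(a) = 24(a - 2)(a - 1)(a + 1) vanishes at a ∈ {-1, 1, 2}; Q'(b) = 2b vanishes at b ∈ {0}.
Local minima of P (where P''>0): P(-1)=-38, P(2)=16. Local minima of Q: Q(0)=0.
So the global minimum of f is P(-1) + Q(0) + 3 = -38 + 0 + 3 = -35, attained at (-1, 0).

(-1, 0)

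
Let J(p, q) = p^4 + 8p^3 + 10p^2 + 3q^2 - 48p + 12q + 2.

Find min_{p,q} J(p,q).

-39

J(p,q) separates as A(p) + B(q) + 2, so its minimum is min A + min B + 2.
A'(p) = 4(p - 1)(p + 3)(p + 4) vanishes at p ∈ {-4, -3, 1}; B'(q) = 6q + 12 vanishes at q ∈ {-2}.
Local minima of A (where A''>0): A(-4)=96, A(1)=-29. Local minima of B: B(-2)=-12.
So the global minimum of J is A(1) + B(-2) + 2 = -29 − 12 + 2 = -39, attained at (1, -2).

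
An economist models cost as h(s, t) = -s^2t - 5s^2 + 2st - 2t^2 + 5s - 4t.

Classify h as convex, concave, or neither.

neither

The term -s^2t is cubic, so the Hessian is not constant.
∂²h/∂s² = -2t - 10, which takes both signs as t varies (negative for sufficiently large t). A diagonal entry of the Hessian changing sign means the Hessian is neither positive- nor negative-semidefinite on all of R^2.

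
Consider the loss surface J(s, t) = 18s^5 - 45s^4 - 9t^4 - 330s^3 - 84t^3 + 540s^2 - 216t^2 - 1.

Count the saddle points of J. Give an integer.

6

J separates as a function of s plus a function of t, so ∇J=0 decouples.
∂J/∂s = 90s(s - 4)(s - 1)(s + 3) = 0 at s ∈ {-3, 0, 1, 4}; ∂J/∂t = -36t(t + 3)(t + 4) = 0 at t ∈ {-4, -3, 0}.
The Hessian is diagonal: diag(J_ss, J_tt). Second derivatives: J_ss(-3)=-7560, J_ss(0)=1080, J_ss(1)=-1080, J_ss(4)=7560; J_tt(-4)=-144, J_tt(-3)=108, J_tt(0)=-432.
Saddle points occur where the two diagonal entries have opposite signs: (-3, -3), (0, -4), (0, 0), (1, -3), (4, -4), (4, 0). Count: 6.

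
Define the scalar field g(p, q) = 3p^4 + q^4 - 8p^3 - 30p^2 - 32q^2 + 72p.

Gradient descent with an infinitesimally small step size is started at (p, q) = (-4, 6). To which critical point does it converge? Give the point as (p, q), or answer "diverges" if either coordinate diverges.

g is separable, so gradient descent decouples: p follows -∂g/∂p, q follows -∂g/∂q.
∂g/∂p = 12(p - 3)(p - 1)(p + 2); at p=-4 this is -840, so p increases.
∂g/∂q = 4q(q - 4)(q + 4); at q=6 this is 480, so q decreases.
p converges to its nearest critical value -2 (a local min of the p-part); q converges to 4. The iterate converges to (-2, 4).

(-2, 4)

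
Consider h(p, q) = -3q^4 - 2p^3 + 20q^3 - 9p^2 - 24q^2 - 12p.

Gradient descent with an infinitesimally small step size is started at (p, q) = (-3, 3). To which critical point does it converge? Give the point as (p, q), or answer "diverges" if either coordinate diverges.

(-2, 1)

h is separable, so gradient descent decouples: p follows -∂h/∂p, q follows -∂h/∂q.
∂h/∂p = -6(p + 1)(p + 2); at p=-3 this is -12, so p increases.
∂h/∂q = -12q(q - 4)(q - 1); at q=3 this is 72, so q decreases.
p converges to its nearest critical value -2 (a local min of the p-part); q converges to 1. The iterate converges to (-2, 1).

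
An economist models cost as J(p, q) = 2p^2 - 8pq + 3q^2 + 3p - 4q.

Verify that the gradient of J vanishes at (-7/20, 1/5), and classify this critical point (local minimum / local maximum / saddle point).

saddle point

∇J = (4p - 8q + 3, -8p + 6q - 4); substituting (-7/20, 1/5) gives ∇J = (0, 0), so (-7/20, 1/5) is indeed a critical point.
The Hessian of J is constant: H = [[4, -8], [-8, 6]].
det(H) = 4·6 − (-8)² = -40.
Since det(H) < 0, H is indefinite and the critical point is a saddle point.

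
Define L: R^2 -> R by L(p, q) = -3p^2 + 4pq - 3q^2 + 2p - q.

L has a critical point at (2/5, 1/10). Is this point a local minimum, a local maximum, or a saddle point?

local maximum

The Hessian of L is constant: H = [[-6, 4], [4, -6]].
det(H) = (-6)·(-6) − 4² = 20.
det(H) > 0 and tr(H) = -12 < 0, so H is negative definite and the point is a local maximum.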